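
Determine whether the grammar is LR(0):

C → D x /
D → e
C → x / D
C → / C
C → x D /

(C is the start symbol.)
Augment with C' → C and build the canonical LR(0) collection (I0 = CLOSURE({[C' → . C]}), then GOTO on every symbol after a dot until no new states appear). It has 13 states:
  I0: { [C → . / C], [C → . D x /], [C → . x / D], [C → . x D /], [C' → . C], [D → . e] }  — shift
  I1: { [C → . / C], [C → . D x /], [C → . x / D], [C → . x D /], [C → / . C], [D → . e] }  — shift
  I2: { [C' → C .] }  — accept
  I3: { [C → D . x /] }  — shift
  I4: { [D → e .] }  — reduce
  I5: { [C → x . / D], [C → x . D /], [D → . e] }  — shift
  I6: { [C → x / . D], [D → . e] }  — shift
  I7: { [C → x D . /] }  — shift
  I8: { [C → x D / .] }  — reduce
  I9: { [C → x / D .] }  — reduce
  I10: { [C → D x . /] }  — shift
  I11: { [C → D x / .] }  — reduce
  I12: { [C → / C .] }  — reduce

Every state is either a pure shift/goto state or contains exactly one complete item and nothing to shift — no conflicts. The grammar is LR(0).

Answer: Yes, the grammar is LR(0)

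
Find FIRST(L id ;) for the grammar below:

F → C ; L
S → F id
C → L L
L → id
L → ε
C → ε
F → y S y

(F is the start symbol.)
{ 'id' }

FIRST sets of the non-terminals involved (from the grammar, by fixed-point iteration):
  FIRST(L) = { 'id', ε }

To compute FIRST(L id ;), process the symbols left to right:
Symbol L is a non-terminal. Add FIRST(L) \ {ε} = { 'id' }
L is nullable (ε ∈ FIRST(L)), continue to the next symbol.
Symbol id is a terminal. Add 'id' and stop.
FIRST(L id ;) = { 'id' }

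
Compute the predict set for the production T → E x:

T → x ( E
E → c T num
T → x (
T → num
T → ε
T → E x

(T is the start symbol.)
PREDICT(T → E x) = (FIRST(RHS) \ {ε}) ∪ (FOLLOW(T) if ε ∈ FIRST(RHS), i.e. RHS ⇒* ε)
FIRST(E) = { 'c' }
FIRST(E x) = { 'c' }
ε ∉ FIRST(E x), so FOLLOW(T) is not added.
PREDICT(T → E x) = { 'c' }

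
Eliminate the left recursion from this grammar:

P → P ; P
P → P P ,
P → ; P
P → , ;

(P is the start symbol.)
P is directly left-recursive. The standard transformation for
  A → A α₁ | ... | A α_m | β₁ | ... | β_n
is
  A  → β₁ A' | ... | β_n A'
  A' → α₁ A' | ... | α_m A' | ε

P → ; P becomes P → ; P P'
P → , ; becomes P → , ; P'
P → P ; P becomes P' → ; P P'
P → P P , becomes P' → P , P'
Add P' → ε

Resulting grammar:
P → ; P P'
P → , ; P'
P' → ; P P'
P' → P , P'
P' → ε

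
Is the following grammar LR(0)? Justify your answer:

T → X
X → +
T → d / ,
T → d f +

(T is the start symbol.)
Yes, the grammar is LR(0)

A grammar is LR(0) if no state in the canonical LR(0) collection has:
  - both a shift item (dot before a terminal) and a complete item (shift-reduce conflict), or
  - two or more complete items (reduce-reduce conflict; the accept item [T' → T .] counts as a complete item here).

Augment with T' → T and build the canonical LR(0) collection (I0 = CLOSURE({[T' → . T]}), then GOTO on every symbol after a dot until no new states appear). It has 9 states:
  I0: { [T → . X], [T → . d / ,], [T → . d f +], [T' → . T], [X → . +] }  — shift
  I1: { [X → + .] }  — reduce
  I2: { [T' → T .] }  — accept
  I3: { [T → X .] }  — reduce
  I4: { [T → d . / ,], [T → d . f +] }  — shift
  I5: { [T → d / . ,] }  — shift
  I6: { [T → d f . +] }  — shift
  I7: { [T → d f + .] }  — reduce
  I8: { [T → d / , .] }  — reduce

Every state is either a pure shift/goto state or contains exactly one complete item and nothing to shift — no conflicts. The grammar is LR(0).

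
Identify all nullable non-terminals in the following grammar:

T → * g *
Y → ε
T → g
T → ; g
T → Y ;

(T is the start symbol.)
A non-terminal is nullable if it can derive ε (the empty string): either it has an ε-production, or it has a production whose right-hand side consists entirely of nullable non-terminals.

ε-productions: Y → ε
So Y is immediately nullable.
No further non-terminal can be added: every production for the remaining non-terminals contains a terminal or a non-nullable non-terminal.
Nullable = { 'Y' }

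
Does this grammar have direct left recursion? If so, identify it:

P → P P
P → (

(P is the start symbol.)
Yes, P is left-recursive

P → P P: LEFT RECURSIVE (starts with P)
P → (: starts with '('

The grammar has direct left recursion on: P.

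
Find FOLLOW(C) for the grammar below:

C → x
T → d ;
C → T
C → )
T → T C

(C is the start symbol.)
To compute FOLLOW(C), find every occurrence of C on a right-hand side N → α C β: add FIRST(β) \ {ε}, and if β is empty or nullable also add FOLLOW(N). Iterate to a fixed point.

C is the start symbol, so $ ∈ FOLLOW(C).
In T → T C: C is at the end, add FOLLOW(T)

The FOLLOW sets referred to above (computed the same way, to a fixed point):
  FOLLOW(T) = { $, ')', 'd', 'x' }

Taking the union: FOLLOW(C) = { $, ')', 'd', 'x' }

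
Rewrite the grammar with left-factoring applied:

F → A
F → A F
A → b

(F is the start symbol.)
Left-factoring transforms A → αβ₁ | αβ₂ into A → αA' and A' → β₁ | β₂
(α is the longest common prefix among the alternatives). Repeat until
no nonterminal has two alternatives with a common prefix.

Round 1: F has alternatives sharing prefix 'A'. Introduce F': F → A F'
  Add: F' → ε
  Add: F' → F

No remaining common prefixes — done.

Resulting grammar:
F → A F'
F' → ε
F' → F
A → b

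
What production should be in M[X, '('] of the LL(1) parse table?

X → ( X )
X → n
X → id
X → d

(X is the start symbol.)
X → ( X )

To find M[X, '('], we find productions for X where '(' is in the predict set (PREDICT(N → α) = (FIRST(α) \ {ε}) ∪ (FOLLOW(N) if α ⇒* ε)).

X → ( X ): PREDICT = { '(' }
  '(' is in predict set, so this production goes in M[X, '(']
X → n: PREDICT = { 'n' }
X → id: PREDICT = { 'id' }
X → d: PREDICT = { 'd' }

M[X, '('] = X → ( X )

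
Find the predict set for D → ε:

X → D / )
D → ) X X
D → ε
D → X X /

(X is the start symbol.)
PREDICT(D → ε) = (FIRST(RHS) \ {ε}) ∪ (FOLLOW(D) if ε ∈ FIRST(RHS), i.e. RHS ⇒* ε)
The right-hand side is ε (FIRST(ε) = { ε }), so the predict set is FOLLOW(D) = { '/' }
PREDICT(D → ε) = { '/' }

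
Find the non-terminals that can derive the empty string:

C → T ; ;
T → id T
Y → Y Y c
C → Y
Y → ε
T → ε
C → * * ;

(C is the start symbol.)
A non-terminal is nullable if it can derive ε (the empty string): either it has an ε-production, or it has a production whose right-hand side consists entirely of nullable non-terminals.

ε-productions: Y → ε, T → ε
So Y, T are immediately nullable.
C → Y: every symbol on the right is nullable, so C is nullable too.
Every non-terminal is now nullable.
Nullable = { 'C', 'T', 'Y' }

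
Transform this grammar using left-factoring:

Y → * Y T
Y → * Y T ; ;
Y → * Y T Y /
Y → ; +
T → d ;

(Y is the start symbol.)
Y → * Y T Y'
Y' → ε
Y' → ; ;
Y' → Y /
Y → ; +
T → d ;

Left-factoring transforms A → αβ₁ | αβ₂ into A → αA' and A' → β₁ | β₂
(α is the longest common prefix among the alternatives). Repeat until
no nonterminal has two alternatives with a common prefix.

Round 1: Y has alternatives sharing prefix '* Y T'. Introduce Y': Y → * Y T Y'
  Add: Y' → ε
  Add: Y' → ; ;
  Add: Y' → Y /

No remaining common prefixes — done.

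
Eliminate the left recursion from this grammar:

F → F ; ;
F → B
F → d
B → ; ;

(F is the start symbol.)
F → B F'
F → d F'
F' → ; ; F'
F' → ε
B → ; ;

F is directly left-recursive. The standard transformation for
  A → A α₁ | ... | A α_m | β₁ | ... | β_n
is
  A  → β₁ A' | ... | β_n A'
  A' → α₁ A' | ... | α_m A' | ε

F → B becomes F → B F'
F → d becomes F → d F'
F → F ; ; becomes F' → ; ; F'
Add F' → ε

Productions for other non-terminals are unchanged:
  B → ; ;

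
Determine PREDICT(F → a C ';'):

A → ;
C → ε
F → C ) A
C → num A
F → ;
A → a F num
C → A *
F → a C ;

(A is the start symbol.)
PREDICT(F → a C ';') = (FIRST(RHS) \ {ε}) ∪ (FOLLOW(F) if ε ∈ FIRST(RHS), i.e. RHS ⇒* ε)
FIRST(a C ';') = { 'a' }
ε ∉ FIRST(a C ';'), so FOLLOW(F) is not added.
PREDICT(F → a C ';') = { 'a' }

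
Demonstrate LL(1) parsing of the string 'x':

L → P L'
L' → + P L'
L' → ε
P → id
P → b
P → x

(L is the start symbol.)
Stack is shown with the top on the left.

Stack   Input  Action
---------------------
L $     x $    output L → P L'
P L' $  x $    output P → x
x L' $  x $    match 'x'
L' $    $      output L' → ε
$       $      accept

The string is accepted.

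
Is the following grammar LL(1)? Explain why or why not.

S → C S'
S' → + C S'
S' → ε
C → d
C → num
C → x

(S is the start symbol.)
Yes, the grammar is LL(1).

Relevant sets:
  FOLLOW(S') = { $ }

For S':
  PREDICT(S' → '+' C S') = { '+' }
  PREDICT(S' → ε) = { $ }
For C:
  PREDICT(C → d) = { 'd' }
  PREDICT(C → num) = { 'num' }
  PREDICT(C → x) = { 'x' }
S has a single production, so nothing to check there.

All predict sets are disjoint. The grammar IS LL(1).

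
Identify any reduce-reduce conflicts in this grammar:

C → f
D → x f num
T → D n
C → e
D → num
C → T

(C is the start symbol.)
A reduce-reduce conflict occurs when an LR(0) state has two complete items [A → α .] and [B → β .] — both call for a reduction, and with no lookahead the parser cannot choose between them.

Augment with C' → C and build the canonical LR(0) collection (I0 = CLOSURE({[C' → . C]}), then GOTO on every symbol after a dot until no new states appear). It has 11 states:
  I0: { [C → . T], [C → . e], [C → . f], [C' → . C], [D → . num], [D → . x f num], [T → . D n] }  — shift
  I1: { [C' → C .] }  — accept
  I2: { [T → D . n] }  — shift
  I3: { [C → T .] }  — reduce
  I4: { [C → e .] }  — reduce
  I5: { [C → f .] }  — reduce
  I6: { [D → num .] }  — reduce
  I7: { [D → x . f num] }  — shift
  I8: { [D → x f . num] }  — shift
  I9: { [D → x f num .] }  — reduce
  I10: { [T → D n .] }  — reduce

No state contains more than one complete item.

Answer: No reduce-reduce conflicts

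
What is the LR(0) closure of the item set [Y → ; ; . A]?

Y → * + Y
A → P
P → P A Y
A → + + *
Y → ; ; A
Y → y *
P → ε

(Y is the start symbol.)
{ [A → . + + *], [A → . P], [P → . P A Y], [P → .], [Y → ; ; . A] }

To compute CLOSURE, for each item [A → α.Bβ] where B is a non-terminal, add [B → .γ] for all productions B → γ; repeat for the newly added items until nothing changes.

Start with: [Y → ; ; . A]
  [Y → ; ; . A] has the dot before A: add [A → . P], [A → . + + *]
  [A → . P] has the dot before P: add [P → . P A Y], [P → .]
No further items can be added.

CLOSURE = { [A → . + + *], [A → . P], [P → . P A Y], [P → .], [Y → ; ; . A] }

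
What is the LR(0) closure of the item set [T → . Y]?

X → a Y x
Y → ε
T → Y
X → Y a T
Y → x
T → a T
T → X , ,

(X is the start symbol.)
Start with: [T → . Y]
  [T → . Y] has the dot before Y: add [Y → .], [Y → . x]
No further items can be added.

CLOSURE = { [T → . Y], [Y → . x], [Y → .] }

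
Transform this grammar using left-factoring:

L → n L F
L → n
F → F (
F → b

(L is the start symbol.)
L → n L'
L' → L F
L' → ε
F → F (
F → b

Left-factoring transforms A → αβ₁ | αβ₂ into A → αA' and A' → β₁ | β₂
(α is the longest common prefix among the alternatives). Repeat until
no nonterminal has two alternatives with a common prefix.

Round 1: L has alternatives sharing prefix 'n'. Introduce L': L → n L'
  Add: L' → L F
  Add: L' → ε

No remaining common prefixes — done.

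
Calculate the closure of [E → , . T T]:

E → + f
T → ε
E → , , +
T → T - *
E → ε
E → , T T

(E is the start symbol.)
{ [E → , . T T], [T → . T - *], [T → .] }

Start with: [E → , . T T]
  [E → , . T T] has the dot before T: add [T → .], [T → . T - *]
No further items can be added.

CLOSURE = { [E → , . T T], [T → . T - *], [T → .] }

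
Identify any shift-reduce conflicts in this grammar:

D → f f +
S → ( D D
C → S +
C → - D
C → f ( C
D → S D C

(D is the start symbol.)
Augment with D' → D and build the canonical LR(0) collection (I0 = CLOSURE({[D' → . D]}), then GOTO on every symbol after a dot until no new states appear). It has 18 states:
  I0: { [D → . S D C], [D → . f f +], [D' → . D], [S → . ( D D] }  — shift
  I1: { [D → . S D C], [D → . f f +], [S → ( . D D], [S → . ( D D] }  — shift
  I2: { [D' → D .] }  — accept
  I3: { [D → . S D C], [D → . f f +], [D → S . D C], [S → . ( D D] }  — shift
  I4: { [D → f . f +] }  — shift
  I5: { [D → f f . +] }  — shift
  I6: { [D → f f + .] }  — reduce
  I7: { [C → . - D], [C → . S +], [C → . f ( C], [D → S D . C], [S → . ( D D] }  — shift
  I8: { [C → - . D], [D → . S D C], [D → . f f +], [S → . ( D D] }  — shift
  I9: { [D → S D C .] }  — reduce
  I10: { [C → S . +] }  — shift
  I11: { [C → f . ( C] }  — shift
  I12: { [C → . - D], [C → . S +], [C → . f ( C], [C → f ( . C], [S → . ( D D] }  — shift
  I13: { [C → f ( C .] }  — reduce
  I14: { [C → S + .] }  — reduce
  I15: { [C → - D .] }  — reduce
  I16: { [D → . S D C], [D → . f f +], [S → ( D . D], [S → . ( D D] }  — shift
  I17: { [S → ( D D .] }  — reduce

No state contains both a complete item and a shift item.

Answer: No shift-reduce conflicts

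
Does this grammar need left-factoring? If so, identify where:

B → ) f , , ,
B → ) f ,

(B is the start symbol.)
Left-factoring is needed when two productions for the same non-terminal
share a common prefix on the right-hand side.

Productions for B:
  B → ) f , , ,
  B → ) f ,

Found common prefix ') f ,' in productions for B

Answer: Yes, B has productions with common prefix ') f ,'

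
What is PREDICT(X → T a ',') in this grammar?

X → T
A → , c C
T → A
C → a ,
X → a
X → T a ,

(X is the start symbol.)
{ ',' }

PREDICT(X → T a ',') = (FIRST(RHS) \ {ε}) ∪ (FOLLOW(X) if ε ∈ FIRST(RHS), i.e. RHS ⇒* ε)
FIRST(T) = { ',' }
FIRST(T a ',') = { ',' }
ε ∉ FIRST(T a ','), so FOLLOW(X) is not added.
PREDICT(X → T a ',') = { ',' }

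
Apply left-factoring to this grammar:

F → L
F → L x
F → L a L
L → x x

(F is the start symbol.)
Left-factoring transforms A → αβ₁ | αβ₂ into A → αA' and A' → β₁ | β₂
(α is the longest common prefix among the alternatives). Repeat until
no nonterminal has two alternatives with a common prefix.

Round 1: F has alternatives sharing prefix 'L'. Introduce F': F → L F'
  Add: F' → ε
  Add: F' → x
  Add: F' → a L

No remaining common prefixes — done.

Resulting grammar:
F → L F'
F' → ε
F' → x
F' → a L
L → x x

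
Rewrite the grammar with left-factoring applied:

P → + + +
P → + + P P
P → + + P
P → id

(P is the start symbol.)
P → + + P'
P' → +
P' → P P''
P'' → P
P'' → ε
P → id

Left-factoring transforms A → αβ₁ | αβ₂ into A → αA' and A' → β₁ | β₂
(α is the longest common prefix among the alternatives). Repeat until
no nonterminal has two alternatives with a common prefix.

Round 1: P has alternatives sharing prefix '+ +'. Introduce P': P → + + P'
  Add: P' → +
  Add: P' → P P
  Add: P' → P

Round 2: P' has alternatives sharing prefix 'P'. Introduce P'': P' → P P''
  Add: P'' → P
  Add: P'' → ε

No remaining common prefixes — done.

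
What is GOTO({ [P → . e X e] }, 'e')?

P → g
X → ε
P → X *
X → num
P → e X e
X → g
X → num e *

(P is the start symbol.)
GOTO(I, 'e') = CLOSURE({ [A → αX.β] : [A → α.Xβ] ∈ I, X = 'e' })

Items with dot before 'e', with the dot advanced:
  [P → . e X e] → [P → e . X e]
Closure of the advanced items:
  [P → e . X e] has the dot before X: add [X → .], [X → . num], [X → . g], [X → . num e *]

GOTO = { [P → e . X e], [X → . g], [X → . num e *], [X → . num], [X → .] }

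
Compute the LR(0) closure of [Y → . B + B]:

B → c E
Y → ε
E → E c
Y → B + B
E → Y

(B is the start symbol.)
{ [B → . c E], [Y → . B + B] }

To compute CLOSURE, for each item [A → α.Bβ] where B is a non-terminal, add [B → .γ] for all productions B → γ; repeat for the newly added items until nothing changes.

Start with: [Y → . B + B]
  [Y → . B + B] has the dot before B: add [B → . c E]
No further items can be added.

CLOSURE = { [B → . c E], [Y → . B + B] }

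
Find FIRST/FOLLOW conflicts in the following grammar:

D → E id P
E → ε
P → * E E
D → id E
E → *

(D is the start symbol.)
A FIRST/FOLLOW conflict occurs when a non-terminal N has a nullable alternative N → β (β ⇒* ε) and another alternative N → α with FIRST(α) ∩ FOLLOW(N) ≠ ∅: on such a lookahead the parser cannot decide between expanding α and letting N vanish via β.

Nullable non-terminals: E.

E: nullable alternative(s) E → ε; FOLLOW(E) = { $, '*', 'id' }
  E → ε: FIRST \ {ε} = { } — this is the only nullable alternative, skip
  E → *: FIRST \ {ε} = { '*' } — overlaps FOLLOW(E) on { '*' }: CONFLICT

D, P have no nullable alternative, so no FIRST/FOLLOW check is needed there.

So the grammar has 1 FIRST/FOLLOW conflict (marked CONFLICT above).

Answer: Yes. E → '*' with FOLLOW(E) on { '*' }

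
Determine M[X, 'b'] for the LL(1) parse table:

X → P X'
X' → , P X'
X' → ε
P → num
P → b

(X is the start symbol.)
X → P X'

To find M[X, 'b'], we find productions for X where 'b' is in the predict set (PREDICT(N → α) = (FIRST(α) \ {ε}) ∪ (FOLLOW(N) if α ⇒* ε)).

Relevant sets:
  FIRST(P) = { 'b', 'num' }

X → P X': PREDICT = { 'b', 'num' }
  'b' is in predict set, so this production goes in M[X, 'b']

M[X, 'b'] = X → P X'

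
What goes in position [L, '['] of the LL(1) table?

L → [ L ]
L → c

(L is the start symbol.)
L → [ L ]

To find M[L, '['], we find productions for L where '[' is in the predict set (PREDICT(N → α) = (FIRST(α) \ {ε}) ∪ (FOLLOW(N) if α ⇒* ε)).

L → [ L ]: PREDICT = { '[' }
  '[' is in predict set, so this production goes in M[L, '[']
L → c: PREDICT = { 'c' }

M[L, '['] = L → [ L ]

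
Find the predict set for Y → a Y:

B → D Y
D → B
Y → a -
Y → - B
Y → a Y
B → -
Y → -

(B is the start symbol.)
{ 'a' }

PREDICT(Y → a Y) = (FIRST(RHS) \ {ε}) ∪ (FOLLOW(Y) if ε ∈ FIRST(RHS), i.e. RHS ⇒* ε)
FIRST(a Y) = { 'a' }
ε ∉ FIRST(a Y), so FOLLOW(Y) is not added.
PREDICT(Y → a Y) = { 'a' }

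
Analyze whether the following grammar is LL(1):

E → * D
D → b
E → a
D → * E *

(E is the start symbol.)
Yes, the grammar is LL(1).

A grammar is LL(1) if for each non-terminal N with multiple productions, the predict sets of those productions are pairwise disjoint, where PREDICT(N → α) = (FIRST(α) \ {ε}) ∪ (FOLLOW(N) if α ⇒* ε).

For E:
  PREDICT(E → '*' D) = { '*' }
  PREDICT(E → a) = { 'a' }
For D:
  PREDICT(D → b) = { 'b' }
  PREDICT(D → '*' E '*') = { '*' }

All predict sets are disjoint. The grammar IS LL(1).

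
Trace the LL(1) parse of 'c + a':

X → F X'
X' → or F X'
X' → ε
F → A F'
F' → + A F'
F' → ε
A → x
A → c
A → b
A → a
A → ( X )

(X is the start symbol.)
LL(1) parsing maintains a stack (initially the start symbol over $) and the input. At each step: if the stack top is a terminal, match it against the current input token; if it is a non-terminal N, replace it with the RHS of M[N, lookahead] (the unique production whose predict set contains the lookahead).

Stack is shown with the top on the left.

Stack        Input    Action
----------------------------
X $          c + a $  output X → F X'
F X' $       c + a $  output F → A F'
A F' X' $    c + a $  output A → c
c F' X' $    c + a $  match 'c'
F' X' $      + a $    output F' → + A F'
+ A F' X' $  + a $    match '+'
A F' X' $    a $      output A → a
a F' X' $    a $      match 'a'
F' X' $      $        output F' → ε
X' $         $        output X' → ε
$            $        accept

The string is accepted.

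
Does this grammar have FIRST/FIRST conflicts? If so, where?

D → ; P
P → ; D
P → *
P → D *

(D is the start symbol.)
A FIRST/FIRST conflict occurs when two productions N → α and N → β for the same non-terminal have FIRST(α) ∩ FIRST(β) ≠ ∅ (with ε ∈ FIRST of a nullable right-hand side, so two nullable alternatives also conflict).

FIRST sets of the non-terminals at (or reachable through a nullable prefix from) the front of some alternative:
  FIRST(D) = { ';' }

Productions for P:
  P → ; D: FIRST = { ';' }
  P → *: FIRST = { '*' }
  P → D *: FIRST = { ';' }
D has only one production, so no FIRST/FIRST conflict is possible there.

Conflict for P: P → ; D and P → D *
  Overlap: { ';' }

Answer: Yes. P → ';' D / P → D '*' on { ';' }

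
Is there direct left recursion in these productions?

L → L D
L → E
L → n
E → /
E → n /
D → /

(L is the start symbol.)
Yes, L is left-recursive

L → L D: LEFT RECURSIVE (starts with L)
L → E: starts with E
L → n: starts with n
E → /: starts with '/'
E → n /: starts with n
D → /: starts with '/'

The grammar has direct left recursion on: L.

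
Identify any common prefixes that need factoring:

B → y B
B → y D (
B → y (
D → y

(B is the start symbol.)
Left-factoring is needed when two productions for the same non-terminal
share a common prefix on the right-hand side.

Productions for B:
  B → y B
  B → y D (
  B → y (

Found common prefix 'y' in productions for B

Answer: Yes, B has productions with common prefix 'y'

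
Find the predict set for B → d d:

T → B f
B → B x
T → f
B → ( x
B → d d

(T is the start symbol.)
{ 'd' }

PREDICT(B → d d) = (FIRST(RHS) \ {ε}) ∪ (FOLLOW(B) if ε ∈ FIRST(RHS), i.e. RHS ⇒* ε)
FIRST(d d) = { 'd' }
ε ∉ FIRST(d d), so FOLLOW(B) is not added.
PREDICT(B → d d) = { 'd' }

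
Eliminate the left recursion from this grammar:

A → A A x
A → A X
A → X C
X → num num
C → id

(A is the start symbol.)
A → X C A'
A' → A x A'
A' → X A'
A' → ε
X → num num
C → id

A is directly left-recursive. The standard transformation for
  A → A α₁ | ... | A α_m | β₁ | ... | β_n
is
  A  → β₁ A' | ... | β_n A'
  A' → α₁ A' | ... | α_m A' | ε

A → X C becomes A → X C A'
A → A A x becomes A' → A x A'
A → A X becomes A' → X A'
Add A' → ε

Productions for other non-terminals are unchanged:
  X → num num
  C → id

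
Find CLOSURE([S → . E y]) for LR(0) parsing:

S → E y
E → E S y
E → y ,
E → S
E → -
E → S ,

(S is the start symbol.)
To compute CLOSURE, for each item [A → α.Bβ] where B is a non-terminal, add [B → .γ] for all productions B → γ; repeat for the newly added items until nothing changes.

Start with: [S → . E y]
  [S → . E y] has the dot before E: add [E → . E S y], [E → . y ,], [E → . S], [E → . -], [E → . S ,]
  [E → . S] has the dot before S: all S-items already present
No further items can be added.

CLOSURE = { [E → . -], [E → . E S y], [E → . S ,], [E → . S], [E → . y ,], [S → . E y] }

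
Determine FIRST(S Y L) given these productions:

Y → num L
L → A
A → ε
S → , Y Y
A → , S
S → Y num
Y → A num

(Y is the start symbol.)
FIRST sets of the non-terminals involved (from the grammar, by fixed-point iteration):
  FIRST(S) = { ',', 'num' }

To compute FIRST(S Y L), process the symbols left to right:
Symbol S is a non-terminal. Add FIRST(S) \ {ε} = { ',', 'num' }
S is not nullable (ε ∉ FIRST(S)), so stop here.
FIRST(S Y L) = { ',', 'num' }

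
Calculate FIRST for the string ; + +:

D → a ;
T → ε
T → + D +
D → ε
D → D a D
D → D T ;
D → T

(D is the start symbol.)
To compute FIRST(; + +), process the symbols left to right:
Symbol ; is a terminal. Add ';' and stop.
FIRST(; + +) = { ';' }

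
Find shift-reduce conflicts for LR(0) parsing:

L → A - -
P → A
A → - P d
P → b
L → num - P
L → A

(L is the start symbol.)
Augment with L' → L and build the canonical LR(0) collection (I0 = CLOSURE({[L' → . L]}), then GOTO on every symbol after a dot until no new states appear). It has 13 states:
  I0: { [A → . - P d], [L → . A - -], [L → . A], [L → . num - P], [L' → . L] }  — shift
  I1: { [A → - . P d], [A → . - P d], [P → . A], [P → . b] }  — shift
  I2: { [L → A . - -], [L → A .] }  — shift, reduce
  I3: { [L' → L .] }  — accept
  I4: { [L → num . - P] }  — shift
  I5: { [A → . - P d], [L → num - . P], [P → . A], [P → . b] }  — shift
  I6: { [P → A .] }  — reduce
  I7: { [L → num - P .] }  — reduce
  I8: { [P → b .] }  — reduce
  I9: { [L → A - . -] }  — shift
  I10: { [L → A - - .] }  — reduce
  I11: { [A → - P . d] }  — shift
  I12: { [A → - P d .] }  — reduce

I2 contains reduce item [L → A .] and shift item [L → A . - -] — shift-reduce conflict.

Answer: Yes — I2: [L → A .] vs [L → A . - -]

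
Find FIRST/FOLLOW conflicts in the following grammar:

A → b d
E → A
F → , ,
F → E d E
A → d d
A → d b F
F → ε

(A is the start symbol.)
Yes. F → E d E with FOLLOW(F) on { 'd' }

A FIRST/FOLLOW conflict occurs when a non-terminal N has a nullable alternative N → β (β ⇒* ε) and another alternative N → α with FIRST(α) ∩ FOLLOW(N) ≠ ∅: on such a lookahead the parser cannot decide between expanding α and letting N vanish via β.

Nullable non-terminals: F.
FIRST sets used below: FIRST(E) = { 'b', 'd' }

F: nullable alternative(s) F → ε; FOLLOW(F) = { $, 'd' }
  F → , ,: FIRST \ {ε} = { ',' } — disjoint from FOLLOW(F)
  F → E d E: FIRST \ {ε} = { 'b', 'd' } — overlaps FOLLOW(F) on { 'd' }: CONFLICT
  F → ε: FIRST \ {ε} = { } — this is the only nullable alternative, skip

A, E have no nullable alternative, so no FIRST/FOLLOW check is needed there.

So the grammar has 1 FIRST/FOLLOW conflict (marked CONFLICT above).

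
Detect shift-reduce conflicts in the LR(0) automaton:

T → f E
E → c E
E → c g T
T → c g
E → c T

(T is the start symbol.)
Augment with T' → T and build the canonical LR(0) collection (I0 = CLOSURE({[T' → . T]}), then GOTO on every symbol after a dot until no new states appear). It has 13 states:
  I0: { [T → . c g], [T → . f E], [T' → . T] }  — shift
  I1: { [T' → T .] }  — accept
  I2: { [T → c . g] }  — shift
  I3: { [E → . c E], [E → . c T], [E → . c g T], [T → f . E] }  — shift
  I4: { [T → f E .] }  — reduce
  I5: { [E → . c E], [E → . c T], [E → . c g T], [E → c . E], [E → c . T], [E → c . g T], [T → . c g], [T → . f E] }  — shift
  I6: { [E → c E .] }  — reduce
  I7: { [E → c T .] }  — reduce
  I8: { [E → . c E], [E → . c T], [E → . c g T], [E → c . E], [E → c . T], [E → c . g T], [T → . c g], [T → . f E], [T → c . g] }  — shift
  I9: { [E → c g . T], [T → . c g], [T → . f E] }  — shift
  I10: { [E → c g T .] }  — reduce
  I11: { [E → c g . T], [T → . c g], [T → . f E], [T → c g .] }  — shift, reduce
  I12: { [T → c g .] }  — reduce

I11 contains reduce item [T → c g .] and shift items [T → . c g], [T → . f E] — shift-reduce conflict.

Answer: Yes — I11: [T → c g .] vs [T → . c g]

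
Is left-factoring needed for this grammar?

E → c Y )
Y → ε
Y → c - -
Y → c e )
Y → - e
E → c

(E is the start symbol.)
Yes, E has productions with common prefix 'c'; Y has productions with common prefix 'c'

Left-factoring is needed when two productions for the same non-terminal
share a common prefix on the right-hand side.

Productions for E:
  E → c Y )
  E → c
Productions for Y:
  Y → ε
  Y → c - -
  Y → c e )
  Y → - e

Found common prefix 'c' in productions for E
Found common prefix 'c' in productions for Y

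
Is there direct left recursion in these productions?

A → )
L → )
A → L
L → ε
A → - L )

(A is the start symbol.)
A → ): starts with ')'
L → ): starts with ')'
A → L: starts with L
L → ε: starts with ε
A → - L ): starts with '-'

No direct left recursion found.

Answer: No direct left recursion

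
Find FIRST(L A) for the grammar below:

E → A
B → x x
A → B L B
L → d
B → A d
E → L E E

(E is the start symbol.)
FIRST sets of the non-terminals involved (from the grammar, by fixed-point iteration):
  FIRST(L) = { 'd' }

To compute FIRST(L A), process the symbols left to right:
Symbol L is a non-terminal. Add FIRST(L) \ {ε} = { 'd' }
L is not nullable (ε ∉ FIRST(L)), so stop here.
FIRST(L A) = { 'd' }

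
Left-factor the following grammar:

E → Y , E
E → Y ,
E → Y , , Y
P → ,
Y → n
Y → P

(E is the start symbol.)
E → Y , E'
E' → E
E' → ε
E' → , Y
P → ,
Y → n
Y → P

Left-factoring transforms A → αβ₁ | αβ₂ into A → αA' and A' → β₁ | β₂
(α is the longest common prefix among the alternatives). Repeat until
no nonterminal has two alternatives with a common prefix.

Round 1: E has alternatives sharing prefix 'Y ,'. Introduce E': E → Y , E'
  Add: E' → E
  Add: E' → ε
  Add: E' → , Y

No remaining common prefixes — done.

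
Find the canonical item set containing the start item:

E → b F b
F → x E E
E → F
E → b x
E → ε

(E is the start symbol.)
First, augment the grammar with E' → E
I₀ = CLOSURE({ [E' → . E] }):
  [E' → . E] has the dot before E: add [E → . b F b], [E → . F], [E → . b x], [E → .]
  [E → . F] has the dot before F: add [F → . x E E]
No further items can be added.

I₀ = { [E → . F], [E → . b F b], [E → . b x], [E → .], [E' → . E], [F → . x E E] }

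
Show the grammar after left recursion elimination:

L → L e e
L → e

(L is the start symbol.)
L is directly left-recursive. The standard transformation for
  A → A α₁ | ... | A α_m | β₁ | ... | β_n
is
  A  → β₁ A' | ... | β_n A'
  A' → α₁ A' | ... | α_m A' | ε

L → e becomes L → e L'
L → L e e becomes L' → e e L'
Add L' → ε

Resulting grammar:
L → e L'
L' → e e L'
L' → ε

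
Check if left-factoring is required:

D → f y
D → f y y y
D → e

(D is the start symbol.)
Yes, D has productions with common prefix 'f y'

Left-factoring is needed when two productions for the same non-terminal
share a common prefix on the right-hand side.

Productions for D:
  D → f y
  D → f y y y
  D → e

Found common prefix 'f y' in productions for D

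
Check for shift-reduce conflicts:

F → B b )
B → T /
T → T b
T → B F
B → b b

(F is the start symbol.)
Augment with F' → F and build the canonical LR(0) collection (I0 = CLOSURE({[F' → . F]}), then GOTO on every symbol after a dot until no new states appear). It has 11 states:
  I0: { [B → . T /], [B → . b b], [F → . B b )], [F' → . F], [T → . B F], [T → . T b] }  — shift
  I1: { [B → . T /], [B → . b b], [F → . B b )], [F → B . b )], [T → . B F], [T → . T b], [T → B . F] }  — shift
  I2: { [F' → F .] }  — accept
  I3: { [B → T . /], [T → T . b] }  — shift
  I4: { [B → b . b] }  — shift
  I5: { [B → b b .] }  — reduce
  I6: { [B → T / .] }  — reduce
  I7: { [T → T b .] }  — reduce
  I8: { [T → B F .] }  — reduce
  I9: { [B → b . b], [F → B b . )] }  — shift
  I10: { [F → B b ) .] }  — reduce

No state contains both a complete item and a shift item.

Answer: No shift-reduce conflicts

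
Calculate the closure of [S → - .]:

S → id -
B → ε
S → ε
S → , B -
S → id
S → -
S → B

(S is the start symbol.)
Start with: [S → - .]
The dot is at the end, so nothing is added.

CLOSURE = { [S → - .] }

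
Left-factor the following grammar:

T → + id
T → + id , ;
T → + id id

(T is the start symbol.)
T → + id T'
T' → ε
T' → , ;
T' → id

Left-factoring transforms A → αβ₁ | αβ₂ into A → αA' and A' → β₁ | β₂
(α is the longest common prefix among the alternatives). Repeat until
no nonterminal has two alternatives with a common prefix.

Round 1: T has alternatives sharing prefix '+ id'. Introduce T': T → + id T'
  Add: T' → ε
  Add: T' → , ;
  Add: T' → id

No remaining common prefixes — done.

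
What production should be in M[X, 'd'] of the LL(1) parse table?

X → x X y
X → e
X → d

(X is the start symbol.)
To find M[X, 'd'], we find productions for X where 'd' is in the predict set (PREDICT(N → α) = (FIRST(α) \ {ε}) ∪ (FOLLOW(N) if α ⇒* ε)).

X → x X y: PREDICT = { 'x' }
X → e: PREDICT = { 'e' }
X → d: PREDICT = { 'd' }
  'd' is in predict set, so this production goes in M[X, 'd']

M[X, 'd'] = X → d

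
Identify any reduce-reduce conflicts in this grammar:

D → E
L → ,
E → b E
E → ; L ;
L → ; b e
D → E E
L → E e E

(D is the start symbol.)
A reduce-reduce conflict occurs when an LR(0) state has two complete items [A → α .] and [B → β .] — both call for a reduction, and with no lookahead the parser cannot choose between them.

Augment with D' → D and build the canonical LR(0) collection (I0 = CLOSURE({[D' → . D]}), then GOTO on every symbol after a dot until no new states appear). It has 16 states:
  I0: { [D → . E E], [D → . E], [D' → . D], [E → . ; L ;], [E → . b E] }  — shift
  I1: { [E → . ; L ;], [E → . b E], [E → ; . L ;], [L → . ,], [L → . ; b e], [L → . E e E] }  — shift
  I2: { [D' → D .] }  — accept
  I3: { [D → E . E], [D → E .], [E → . ; L ;], [E → . b E] }  — shift, reduce
  I4: { [E → . ; L ;], [E → . b E], [E → b . E] }  — shift
  I5: { [E → b E .] }  — reduce
  I6: { [D → E E .] }  — reduce
  I7: { [L → , .] }  — reduce
  I8: { [E → . ; L ;], [E → . b E], [E → ; . L ;], [L → . ,], [L → . ; b e], [L → . E e E], [L → ; . b e] }  — shift
  I9: { [L → E . e E] }  — shift
  I10: { [E → ; L . ;] }  — shift
  I11: { [E → ; L ; .] }  — reduce
  I12: { [E → . ; L ;], [E → . b E], [L → E e . E] }  — shift
  I13: { [L → E e E .] }  — reduce
  I14: { [E → . ; L ;], [E → . b E], [E → b . E], [L → ; b . e] }  — shift
  I15: { [L → ; b e .] }  — reduce

No state contains more than one complete item.

Answer: No reduce-reduce conflicts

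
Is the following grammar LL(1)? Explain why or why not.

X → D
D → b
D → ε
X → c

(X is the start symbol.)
Relevant sets:
  FIRST(D) = { 'b', ε }
  FOLLOW(X) = { $ }
  FOLLOW(D) = { $ }

For X:
  PREDICT(X → D) = { $, 'b' }
  PREDICT(X → c) = { 'c' }
For D:
  PREDICT(D → b) = { 'b' }
  PREDICT(D → ε) = { $ }

All predict sets are disjoint. The grammar IS LL(1).

Answer: Yes, the grammar is LL(1).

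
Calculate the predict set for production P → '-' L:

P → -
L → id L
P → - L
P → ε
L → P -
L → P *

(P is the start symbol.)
{ '-' }

PREDICT(P → '-' L) = (FIRST(RHS) \ {ε}) ∪ (FOLLOW(P) if ε ∈ FIRST(RHS), i.e. RHS ⇒* ε)
FIRST('-' L) = { '-' }
ε ∉ FIRST('-' L), so FOLLOW(P) is not added.
PREDICT(P → '-' L) = { '-' }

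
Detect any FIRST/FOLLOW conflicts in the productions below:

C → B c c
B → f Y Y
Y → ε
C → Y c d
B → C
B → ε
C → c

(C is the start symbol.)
Yes. B → C with FOLLOW(B) on { 'c' }

A FIRST/FOLLOW conflict occurs when a non-terminal N has a nullable alternative N → β (β ⇒* ε) and another alternative N → α with FIRST(α) ∩ FOLLOW(N) ≠ ∅: on such a lookahead the parser cannot decide between expanding α and letting N vanish via β.

Nullable non-terminals: B, Y.
FIRST sets used below: FIRST(C) = { 'c', 'f' }

B: nullable alternative(s) B → ε; FOLLOW(B) = { 'c' }
  B → f Y Y: FIRST \ {ε} = { 'f' } — disjoint from FOLLOW(B)
  B → C: FIRST \ {ε} = { 'c', 'f' } — overlaps FOLLOW(B) on { 'c' }: CONFLICT
  B → ε: FIRST \ {ε} = { } — this is the only nullable alternative, skip
Y has a nullable alternative but only one production, so nothing to check.

C has no nullable alternative, so no FIRST/FOLLOW check is needed there.

So the grammar has 1 FIRST/FOLLOW conflict (marked CONFLICT above).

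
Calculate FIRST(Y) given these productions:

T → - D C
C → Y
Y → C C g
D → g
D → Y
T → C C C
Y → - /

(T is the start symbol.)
{ '-' }

To compute FIRST(Y), examine every production with Y on the left-hand side, reading each right-hand side left to right until a non-nullable symbol is reached.

FIRST sets of the other non-terminals involved (by the same procedure, iterated to a fixed point):
  FIRST(C) = { '-' }

From Y → C C g:
  - C is a non-terminal: add FIRST(C) \ {ε} = { '-' }
    C is not nullable, so stop
From Y → - /:
  - '-' is a terminal: add '-' and stop

Collecting: FIRST(Y) = { '-' }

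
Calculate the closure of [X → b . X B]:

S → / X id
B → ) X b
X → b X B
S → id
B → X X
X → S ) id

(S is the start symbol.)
To compute CLOSURE, for each item [A → α.Bβ] where B is a non-terminal, add [B → .γ] for all productions B → γ; repeat for the newly added items until nothing changes.

Start with: [X → b . X B]
  [X → b . X B] has the dot before X: add [X → . b X B], [X → . S ) id]
  [X → . S ) id] has the dot before S: add [S → . / X id], [S → . id]
No further items can be added.

CLOSURE = { [S → . / X id], [S → . id], [X → . S ) id], [X → . b X B], [X → b . X B] }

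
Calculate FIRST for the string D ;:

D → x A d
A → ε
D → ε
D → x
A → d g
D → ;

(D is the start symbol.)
FIRST sets of the non-terminals involved (from the grammar, by fixed-point iteration):
  FIRST(D) = { ';', 'x', ε }

To compute FIRST(D ;), process the symbols left to right:
Symbol D is a non-terminal. Add FIRST(D) \ {ε} = { ';', 'x' }
D is nullable (ε ∈ FIRST(D)), continue to the next symbol.
Symbol ; is a terminal. Add ';' and stop.
FIRST(D ;) = { ';', 'x' }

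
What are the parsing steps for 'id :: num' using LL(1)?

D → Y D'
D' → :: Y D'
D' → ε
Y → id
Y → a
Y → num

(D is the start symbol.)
LL(1) parsing maintains a stack (initially the start symbol over $) and the input. At each step: if the stack top is a terminal, match it against the current input token; if it is a non-terminal N, replace it with the RHS of M[N, lookahead] (the unique production whose predict set contains the lookahead).

Stack is shown with the top on the left.

Stack      Input        Action
------------------------------
D $        id :: num $  output D → Y D'
Y D' $     id :: num $  output Y → id
id D' $    id :: num $  match 'id'
D' $       :: num $     output D' → :: Y D'
:: Y D' $  :: num $     match '::'
Y D' $     num $        output Y → num
num D' $   num $        match 'num'
D' $       $            output D' → ε
$          $            accept

The string is accepted.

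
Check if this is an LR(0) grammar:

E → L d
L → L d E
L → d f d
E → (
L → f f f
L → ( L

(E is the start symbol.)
Augment with E' → E and build the canonical LR(0) collection (I0 = CLOSURE({[E' → . E]}), then GOTO on every symbol after a dot until no new states appear). It has 15 states:
  I0: { [E → . (], [E → . L d], [E' → . E], [L → . ( L], [L → . L d E], [L → . d f d], [L → . f f f] }  — shift
  I1: { [E → ( .], [L → ( . L], [L → . ( L], [L → . L d E], [L → . d f d], [L → . f f f] }  — shift, reduce
  I2: { [E' → E .] }  — accept
  I3: { [E → L . d], [L → L . d E] }  — shift
  I4: { [L → d . f d] }  — shift
  I5: { [L → f . f f] }  — shift
  I6: { [L → f f . f] }  — shift
  I7: { [L → f f f .] }  — reduce
  I8: { [L → d f . d] }  — shift
  I9: { [L → d f d .] }  — reduce
  I10: { [E → . (], [E → . L d], [E → L d .], [L → . ( L], [L → . L d E], [L → . d f d], [L → . f f f], [L → L d . E] }  — shift, reduce
  I11: { [L → L d E .] }  — reduce
  I12: { [L → ( . L], [L → . ( L], [L → . L d E], [L → . d f d], [L → . f f f] }  — shift
  I13: { [L → ( L .], [L → L . d E] }  — shift, reduce
  I14: { [E → . (], [E → . L d], [L → . ( L], [L → . L d E], [L → . d f d], [L → . f f f], [L → L d . E] }  — shift

Conflict in state I1:
  Shift-reduce conflict between [E → ( .] and [L → . ( L]
So the grammar is NOT LR(0).

Answer: No. Shift-reduce conflict between [E → ( .] and [L → . ( L]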